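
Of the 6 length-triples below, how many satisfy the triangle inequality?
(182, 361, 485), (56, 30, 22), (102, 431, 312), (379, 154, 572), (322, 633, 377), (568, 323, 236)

(182,361,485): 182+361 > 485 → valid
(22,30,56): 22+30 ≤ 56 → not valid
(102,312,431): 102+312 ≤ 431 → not valid
(154,379,572): 154+379 ≤ 572 → not valid
(322,377,633): 322+377 > 633 → valid
(236,323,568): 236+323 ≤ 568 → not valid
2 of the 6 triples form a triangle.

2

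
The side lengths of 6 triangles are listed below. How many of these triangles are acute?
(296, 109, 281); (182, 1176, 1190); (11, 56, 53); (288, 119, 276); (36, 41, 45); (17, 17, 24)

4

(296,109,281): 109²+281² = 90842 > 87616 = 296² → acute
(182,1176,1190): 182²+1176² = 1416100 = 1190² → right
(11,56,53): 11²+53² = 2930 < 3136 = 56² → obtuse
(288,119,276): 119²+276² = 90337 > 82944 = 288² → acute
(36,41,45): 36²+41² = 2977 > 2025 = 45² → acute
(17,17,24): 17²+17² = 578 > 576 = 24² → acute
4 of the 6 are acute.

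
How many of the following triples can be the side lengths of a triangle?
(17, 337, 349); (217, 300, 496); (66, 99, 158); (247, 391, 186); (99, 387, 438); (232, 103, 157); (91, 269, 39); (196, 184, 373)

7

(17,337,349): 17+337 > 349 → valid
(217,300,496): 217+300 > 496 → valid
(66,99,158): 66+99 > 158 → valid
(186,247,391): 186+247 > 391 → valid
(99,387,438): 99+387 > 438 → valid
(103,157,232): 103+157 > 232 → valid
(39,91,269): 39+91 ≤ 269 → not valid
(184,196,373): 184+196 > 373 → valid
7 of the 8 triples form a triangle.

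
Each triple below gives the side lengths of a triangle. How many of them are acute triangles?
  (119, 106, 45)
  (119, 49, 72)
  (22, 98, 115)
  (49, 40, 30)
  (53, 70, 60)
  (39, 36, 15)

2

(119,106,45): 45²+106² = 13261 < 14161 = 119² → obtuse
(119,49,72): 49²+72² = 7585 < 14161 = 119² → obtuse
(22,98,115): 22²+98² = 10088 < 13225 = 115² → obtuse
(49,40,30): 30²+40² = 2500 > 2401 = 49² → acute
(53,70,60): 53²+60² = 6409 > 4900 = 70² → acute
(39,36,15): 15²+36² = 1521 = 39² → right
2 of the 6 are acute.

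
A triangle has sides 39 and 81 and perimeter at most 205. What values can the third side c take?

Triangle inequality alone gives 42 < c < 120.
The perimeter condition gives c ≤ 205 − 39 − 81 = 85.
Intersecting the two: 42 < c ≤ 85.

42 < c ≤ 85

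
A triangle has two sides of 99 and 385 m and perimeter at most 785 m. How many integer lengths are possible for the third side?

Triangle inequality: 286 < x < 484. Perimeter ≤ 785 gives x ≤ 785 − 99 − 385 = 301.
So 286 < x ≤ 301; integers 287 through 301: 15 values.

15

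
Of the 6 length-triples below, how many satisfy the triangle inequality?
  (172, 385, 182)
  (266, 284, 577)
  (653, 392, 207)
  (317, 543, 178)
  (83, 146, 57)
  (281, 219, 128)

(172,182,385): 172+182 ≤ 385 → not valid
(266,284,577): 266+284 ≤ 577 → not valid
(207,392,653): 207+392 ≤ 653 → not valid
(178,317,543): 178+317 ≤ 543 → not valid
(57,83,146): 57+83 ≤ 146 → not valid
(128,219,281): 128+219 > 281 → valid
1 of the 6 triples forms a triangle.

1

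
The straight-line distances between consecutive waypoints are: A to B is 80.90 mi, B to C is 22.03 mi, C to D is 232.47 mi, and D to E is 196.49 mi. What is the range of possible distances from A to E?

The maximum is all hops collinear in one direction: 80.90 + 22.03 + 232.47 + 196.49 = 531.89.
The longest hop is 232.47; the others sum to 299.42. Since 232.47 ≤ 299.42, the path can fold back on itself completely, so the minimum distance is 0.

0 ≤ AE ≤ 531.89 mi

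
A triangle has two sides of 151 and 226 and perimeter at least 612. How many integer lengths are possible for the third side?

142

Triangle inequality: 75 < x < 377. Perimeter ≥ 612 gives x ≥ 612 − 151 − 226 = 235.
So 235 ≤ x < 377; integers 235 through 376: 142 values.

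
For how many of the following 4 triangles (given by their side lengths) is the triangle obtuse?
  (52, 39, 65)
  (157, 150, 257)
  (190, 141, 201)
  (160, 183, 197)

1

(52,39,65): 39²+52² = 4225 = 65² → right
(157,150,257): 150²+157² = 47149 < 66049 = 257² → obtuse
(190,141,201): 141²+190² = 55981 > 40401 = 201² → acute
(160,183,197): 160²+183² = 59089 > 38809 = 197² → acute
1 of the 4 is obtuse.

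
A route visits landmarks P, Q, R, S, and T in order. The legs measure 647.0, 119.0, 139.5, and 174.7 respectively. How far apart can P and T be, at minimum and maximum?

213.8 ≤ PT ≤ 1080.2

The maximum is all hops collinear in one direction: 647.0 + 119.0 + 139.5 + 174.7 = 1080.2.
The longest hop is 647.0; the others sum to 433.2. Folding the others back against it leaves at least 647.0 − 433.2 = 213.8.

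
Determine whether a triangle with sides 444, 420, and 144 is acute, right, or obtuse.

right

Compare the square of the longest side to the sum of squares of the other two: 144² + 420² = 197136 = 444².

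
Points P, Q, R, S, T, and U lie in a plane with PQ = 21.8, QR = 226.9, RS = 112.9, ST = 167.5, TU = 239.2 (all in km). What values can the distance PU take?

The maximum is all hops collinear in one direction: 21.8 + 226.9 + 112.9 + 167.5 + 239.2 = 768.3.
The longest hop is 239.2; the others sum to 529.1. Since 239.2 ≤ 529.1, the path can fold back on itself completely, so the minimum distance is 0.

0 ≤ PU ≤ 768.3 km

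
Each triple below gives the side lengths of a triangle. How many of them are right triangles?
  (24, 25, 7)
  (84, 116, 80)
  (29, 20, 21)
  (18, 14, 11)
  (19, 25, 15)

(24,25,7): 7²+24² = 625 = 25² → right
(84,116,80): 80²+84² = 13456 = 116² → right
(29,20,21): 20²+21² = 841 = 29² → right
(18,14,11): 11²+14² = 317 < 324 = 18² → obtuse
(19,25,15): 15²+19² = 586 < 625 = 25² → obtuse
3 of the 5 are right.

3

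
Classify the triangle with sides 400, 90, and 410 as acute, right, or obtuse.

Compare the square of the longest side to the sum of squares of the other two: 90² + 400² = 168100 = 410².

right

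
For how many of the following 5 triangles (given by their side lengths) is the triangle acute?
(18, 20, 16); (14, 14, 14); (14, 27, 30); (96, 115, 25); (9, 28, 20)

3

(18,20,16): 16²+18² = 580 > 400 = 20² → acute
(14,14,14): 14²+14² = 392 > 196 = 14² → acute
(14,27,30): 14²+27² = 925 > 900 = 30² → acute
(96,115,25): 25²+96² = 9841 < 13225 = 115² → obtuse
(9,28,20): 9²+20² = 481 < 784 = 28² → obtuse
3 of the 5 are acute.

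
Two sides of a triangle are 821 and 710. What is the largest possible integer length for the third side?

The third side must be strictly less than 821 + 710 = 1531.
The largest integer below 1531 is 1530.

1530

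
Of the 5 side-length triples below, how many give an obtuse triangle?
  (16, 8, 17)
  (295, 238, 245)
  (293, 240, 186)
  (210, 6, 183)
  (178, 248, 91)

(16,8,17): 8²+16² = 320 > 289 = 17² → acute
(295,238,245): 238²+245² = 116669 > 87025 = 295² → acute
(293,240,186): 186²+240² = 92196 > 85849 = 293² → acute
(210,6,183): 6+183 ≤ 210, not a triangle
(178,248,91): 91²+178² = 39965 < 61504 = 248² → obtuse
1 of the 5 is obtuse.

1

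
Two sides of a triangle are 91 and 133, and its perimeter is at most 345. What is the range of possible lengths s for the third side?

Triangle inequality alone gives 42 < s < 224.
The perimeter condition gives s ≤ 345 − 91 − 133 = 121.
Intersecting the two: 42 < s ≤ 121.

42 < s ≤ 121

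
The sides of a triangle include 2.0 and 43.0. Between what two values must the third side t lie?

By the triangle inequality, t must be less than 2.0 + 43.0 = 45.0 and greater than |2.0 − 43.0| = 41.0.

41.0 < t < 45.0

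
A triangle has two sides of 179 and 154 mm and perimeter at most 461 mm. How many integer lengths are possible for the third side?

Triangle inequality: 25 < x < 333. Perimeter ≤ 461 gives x ≤ 461 − 179 − 154 = 128.
So 25 < x ≤ 128; integers 26 through 128: 103 values.

103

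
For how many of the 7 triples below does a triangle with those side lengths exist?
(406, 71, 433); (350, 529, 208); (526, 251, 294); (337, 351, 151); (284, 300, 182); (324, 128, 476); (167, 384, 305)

(71,406,433): 71+406 > 433 → valid
(208,350,529): 208+350 > 529 → valid
(251,294,526): 251+294 > 526 → valid
(151,337,351): 151+337 > 351 → valid
(182,284,300): 182+284 > 300 → valid
(128,324,476): 128+324 ≤ 476 → not valid
(167,305,384): 167+305 > 384 → valid
6 of the 7 triples form a triangle.

6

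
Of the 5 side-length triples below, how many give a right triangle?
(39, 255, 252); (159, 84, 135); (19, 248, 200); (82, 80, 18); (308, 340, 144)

(39,255,252): 39²+252² = 65025 = 255² → right
(159,84,135): 84²+135² = 25281 = 159² → right
(19,248,200): 19+200 ≤ 248, not a triangle
(82,80,18): 18²+80² = 6724 = 82² → right
(308,340,144): 144²+308² = 115600 = 340² → right
4 of the 5 are right.

4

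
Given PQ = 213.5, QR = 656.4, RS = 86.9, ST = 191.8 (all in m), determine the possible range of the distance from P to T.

The maximum is all hops collinear in one direction: 213.5 + 656.4 + 86.9 + 191.8 = 1148.6.
The longest hop is 656.4; the others sum to 492.2. Folding the others back against it leaves at least 656.4 − 492.2 = 164.2.

164.2 ≤ PT ≤ 1148.6 m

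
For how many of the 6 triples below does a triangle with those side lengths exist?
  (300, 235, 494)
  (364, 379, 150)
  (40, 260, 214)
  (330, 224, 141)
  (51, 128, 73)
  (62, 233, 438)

3

(235,300,494): 235+300 > 494 → valid
(150,364,379): 150+364 > 379 → valid
(40,214,260): 40+214 ≤ 260 → not valid
(141,224,330): 141+224 > 330 → valid
(51,73,128): 51+73 ≤ 128 → not valid
(62,233,438): 62+233 ≤ 438 → not valid
3 of the 6 triples form a triangle.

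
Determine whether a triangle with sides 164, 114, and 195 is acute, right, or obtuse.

acute

Compare the square of the longest side to the sum of squares of the other two: 114² + 164² = 39892 > 38025 = 195².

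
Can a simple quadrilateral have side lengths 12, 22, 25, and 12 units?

Yes

A quadrilateral exists iff every side is shorter than the sum of the others — equivalently, the longest side is less than the sum of the rest.
Longest side 25 < 46 (sum of the remaining 3), so yes.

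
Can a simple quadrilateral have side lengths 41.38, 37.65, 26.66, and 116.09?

No

For a quadrilateral, each side must be shorter than the sum of the others.
Here the longest side is 116.09, but the remaining 3 sides sum to only 105.69.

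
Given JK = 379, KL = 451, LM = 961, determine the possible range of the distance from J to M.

131 ≤ JM ≤ 1791

The maximum is all hops collinear in one direction: 379 + 451 + 961 = 1791.
The longest hop is 961; the others sum to 830. Folding the others back against it leaves at least 961 − 830 = 131.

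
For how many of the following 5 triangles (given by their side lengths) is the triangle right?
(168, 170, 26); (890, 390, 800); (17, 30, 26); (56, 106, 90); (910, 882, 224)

(168,170,26): 26²+168² = 28900 = 170² → right
(890,390,800): 390²+800² = 792100 = 890² → right
(17,30,26): 17²+26² = 965 > 900 = 30² → acute
(56,106,90): 56²+90² = 11236 = 106² → right
(910,882,224): 224²+882² = 828100 = 910² → right
4 of the 5 are right.

4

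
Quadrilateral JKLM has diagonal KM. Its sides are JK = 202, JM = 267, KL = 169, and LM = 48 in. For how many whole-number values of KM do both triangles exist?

From triangle JKM: 65 < KM < 469.
From triangle LKM: 121 < KM < 217.
Intersection: 121 < KM < 217, so integers 122 through 216: 95 values.

95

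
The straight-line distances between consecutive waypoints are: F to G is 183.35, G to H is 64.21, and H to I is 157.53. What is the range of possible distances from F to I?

0 ≤ FI ≤ 405.09

The maximum is all hops collinear in one direction: 183.35 + 64.21 + 157.53 = 405.09.
The longest hop is 183.35; the others sum to 221.74. Since 183.35 ≤ 221.74, the path can fold back on itself completely, so the minimum distance is 0.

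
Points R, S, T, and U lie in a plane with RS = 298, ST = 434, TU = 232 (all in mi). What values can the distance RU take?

0 ≤ RU ≤ 964 mi

The maximum is all hops collinear in one direction: 298 + 434 + 232 = 964.
The longest hop is 434; the others sum to 530. Since 434 ≤ 530, the path can fold back on itself completely, so the minimum distance is 0.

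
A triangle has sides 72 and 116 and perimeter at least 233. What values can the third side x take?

Triangle inequality alone gives 44 < x < 188.
The perimeter condition gives x ≥ 233 − 72 − 116 = 45.
Intersecting the two: 45 ≤ x < 188.

45 ≤ x < 188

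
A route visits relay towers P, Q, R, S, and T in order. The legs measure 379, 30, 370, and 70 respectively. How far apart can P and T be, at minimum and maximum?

The maximum is all hops collinear in one direction: 379 + 30 + 370 + 70 = 849.
The longest hop is 379; the others sum to 470. Since 379 ≤ 470, the path can fold back on itself completely, so the minimum distance is 0.

0 ≤ PT ≤ 849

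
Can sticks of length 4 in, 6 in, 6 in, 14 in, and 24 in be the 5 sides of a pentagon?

A pentagon exists iff every side is shorter than the sum of the others — equivalently, the longest side is less than the sum of the rest.
Longest side 24 < 30 (sum of the remaining 4), so yes.

Yes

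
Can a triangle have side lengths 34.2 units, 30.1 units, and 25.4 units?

Yes

The longest side is 34.2, and the other two sum to 55.5.
Since 55.5 > 34.2, the triangle inequality holds.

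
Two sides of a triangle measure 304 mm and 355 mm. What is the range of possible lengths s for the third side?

By the triangle inequality, s must be less than 304 + 355 = 659 and greater than |304 − 355| = 51.

51 < s < 659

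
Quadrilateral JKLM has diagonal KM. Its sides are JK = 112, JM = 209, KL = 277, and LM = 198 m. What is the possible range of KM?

97 < KM < 321

From triangle JKM: |112 − 209| < KM < 112 + 209, i.e. 97 < KM < 321.
From triangle LKM: 79 < KM < 475.
Both must hold, so KM lies in the intersection.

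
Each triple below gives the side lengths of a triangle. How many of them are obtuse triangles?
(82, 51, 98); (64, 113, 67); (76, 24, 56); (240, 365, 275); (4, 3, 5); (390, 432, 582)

3

(82,51,98): 51²+82² = 9325 < 9604 = 98² → obtuse
(64,113,67): 64²+67² = 8585 < 12769 = 113² → obtuse
(76,24,56): 24²+56² = 3712 < 5776 = 76² → obtuse
(240,365,275): 240²+275² = 133225 = 365² → right
(4,3,5): 3²+4² = 25 = 5² → right
(390,432,582): 390²+432² = 338724 = 582² → right
3 of the 6 are obtuse.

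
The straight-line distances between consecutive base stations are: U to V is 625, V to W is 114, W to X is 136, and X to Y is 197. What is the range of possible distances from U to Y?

The maximum is all hops collinear in one direction: 625 + 114 + 136 + 197 = 1072.
The longest hop is 625; the others sum to 447. Folding the others back against it leaves at least 625 − 447 = 178.

178 ≤ UY ≤ 1072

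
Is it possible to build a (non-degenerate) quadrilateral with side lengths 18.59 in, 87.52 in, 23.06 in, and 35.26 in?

For a quadrilateral, each side must be shorter than the sum of the others.
Here the longest side is 87.52, but the remaining 3 sides sum to only 76.91.

No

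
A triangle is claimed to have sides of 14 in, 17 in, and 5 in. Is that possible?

The longest side is 17, and the other two sum to 19.
Since 19 > 17, the triangle inequality holds.

Yes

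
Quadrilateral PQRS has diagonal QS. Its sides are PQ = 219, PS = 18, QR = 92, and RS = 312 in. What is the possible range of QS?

From triangle PQS: |219 − 18| < QS < 219 + 18, i.e. 201 < QS < 237.
From triangle RQS: 220 < QS < 404.
Both must hold, so QS lies in the intersection.

220 < QS < 237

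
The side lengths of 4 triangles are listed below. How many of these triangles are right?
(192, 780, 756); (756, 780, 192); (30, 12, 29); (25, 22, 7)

2

(192,780,756): 192²+756² = 608400 = 780² → right
(756,780,192): 192²+756² = 608400 = 780² → right
(30,12,29): 12²+29² = 985 > 900 = 30² → acute
(25,22,7): 7²+22² = 533 < 625 = 25² → obtuse
2 of the 4 are right.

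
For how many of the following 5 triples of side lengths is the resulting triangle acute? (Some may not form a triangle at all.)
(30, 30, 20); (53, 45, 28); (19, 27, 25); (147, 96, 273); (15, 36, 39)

2

(30,30,20): 20²+30² = 1300 > 900 = 30² → acute
(53,45,28): 28²+45² = 2809 = 53² → right
(19,27,25): 19²+25² = 986 > 729 = 27² → acute
(147,96,273): 96+147 ≤ 273, not a triangle
(15,36,39): 15²+36² = 1521 = 39² → right
2 of the 5 are acute.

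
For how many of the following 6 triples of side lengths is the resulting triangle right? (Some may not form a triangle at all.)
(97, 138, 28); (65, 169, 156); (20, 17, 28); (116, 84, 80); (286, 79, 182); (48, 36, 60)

3

(97,138,28): 28+97 ≤ 138, not a triangle
(65,169,156): 65²+156² = 28561 = 169² → right
(20,17,28): 17²+20² = 689 < 784 = 28² → obtuse
(116,84,80): 80²+84² = 13456 = 116² → right
(286,79,182): 79+182 ≤ 286, not a triangle
(48,36,60): 36²+48² = 3600 = 60² → right
3 of the 6 are right.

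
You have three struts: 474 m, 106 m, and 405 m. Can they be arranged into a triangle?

Yes

The longest side is 474, and the other two sum to 511.
Since 511 > 474, the triangle inequality holds.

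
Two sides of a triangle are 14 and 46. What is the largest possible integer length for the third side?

59

The third side must be strictly less than 14 + 46 = 60.
The largest integer below 60 is 59.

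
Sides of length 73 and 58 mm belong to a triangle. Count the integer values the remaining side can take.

115

The third side lies in the open interval (15, 131).
Integers from 16 to 130 inclusive: 130 − 16 + 1 = 115.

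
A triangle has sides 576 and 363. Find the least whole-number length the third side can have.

214

The third side must be strictly greater than |576 − 363| = 213.
The smallest integer above 213 is 214.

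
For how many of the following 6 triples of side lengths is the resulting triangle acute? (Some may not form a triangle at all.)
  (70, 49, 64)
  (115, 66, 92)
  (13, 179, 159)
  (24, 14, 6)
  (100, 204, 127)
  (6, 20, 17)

(70,49,64): 49²+64² = 6497 > 4900 = 70² → acute
(115,66,92): 66²+92² = 12820 < 13225 = 115² → obtuse
(13,179,159): 13+159 ≤ 179, not a triangle
(24,14,6): 6+14 ≤ 24, not a triangle
(100,204,127): 100²+127² = 26129 < 41616 = 204² → obtuse
(6,20,17): 6²+17² = 325 < 400 = 20² → obtuse
1 of the 6 is acute.

1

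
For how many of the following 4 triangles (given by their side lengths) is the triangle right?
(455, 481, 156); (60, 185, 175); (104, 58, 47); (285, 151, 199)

(455,481,156): 156²+455² = 231361 = 481² → right
(60,185,175): 60²+175² = 34225 = 185² → right
(104,58,47): 47²+58² = 5573 < 10816 = 104² → obtuse
(285,151,199): 151²+199² = 62402 < 81225 = 285² → obtuse
2 of the 4 are right.

2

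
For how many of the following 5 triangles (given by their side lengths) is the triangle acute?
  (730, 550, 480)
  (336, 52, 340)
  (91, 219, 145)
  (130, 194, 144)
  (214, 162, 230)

(730,550,480): 480²+550² = 532900 = 730² → right
(336,52,340): 52²+336² = 115600 = 340² → right
(91,219,145): 91²+145² = 29306 < 47961 = 219² → obtuse
(130,194,144): 130²+144² = 37636 = 194² → right
(214,162,230): 162²+214² = 72040 > 52900 = 230² → acute
1 of the 5 is acute.

1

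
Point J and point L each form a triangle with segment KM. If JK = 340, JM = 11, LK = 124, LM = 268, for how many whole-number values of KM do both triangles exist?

From triangle JKM: 329 < KM < 351.
From triangle LKM: 144 < KM < 392.
Intersection: 329 < KM < 351, so integers 330 through 350: 21 values.

21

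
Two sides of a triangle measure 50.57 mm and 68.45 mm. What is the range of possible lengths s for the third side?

By the triangle inequality, s must be less than 50.57 + 68.45 = 119.02 and greater than |50.57 − 68.45| = 17.88.

17.88 < s < 119.02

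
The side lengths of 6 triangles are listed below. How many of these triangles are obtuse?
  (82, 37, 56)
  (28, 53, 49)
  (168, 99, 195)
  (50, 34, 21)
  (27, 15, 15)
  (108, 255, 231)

(82,37,56): 37²+56² = 4505 < 6724 = 82² → obtuse
(28,53,49): 28²+49² = 3185 > 2809 = 53² → acute
(168,99,195): 99²+168² = 38025 = 195² → right
(50,34,21): 21²+34² = 1597 < 2500 = 50² → obtuse
(27,15,15): 15²+15² = 450 < 729 = 27² → obtuse
(108,255,231): 108²+231² = 65025 = 255² → right
3 of the 6 are obtuse.

3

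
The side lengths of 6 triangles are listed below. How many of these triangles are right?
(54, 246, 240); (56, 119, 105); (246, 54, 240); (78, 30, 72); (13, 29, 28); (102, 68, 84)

4

(54,246,240): 54²+240² = 60516 = 246² → right
(56,119,105): 56²+105² = 14161 = 119² → right
(246,54,240): 54²+240² = 60516 = 246² → right
(78,30,72): 30²+72² = 6084 = 78² → right
(13,29,28): 13²+28² = 953 > 841 = 29² → acute
(102,68,84): 68²+84² = 11680 > 10404 = 102² → acute
4 of the 6 are right.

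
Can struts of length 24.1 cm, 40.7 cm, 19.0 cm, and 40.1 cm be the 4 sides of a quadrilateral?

Yes

A quadrilateral exists iff every side is shorter than the sum of the others — equivalently, the longest side is less than the sum of the rest.
Longest side 40.7 < 83.2 (sum of the remaining 3), so yes.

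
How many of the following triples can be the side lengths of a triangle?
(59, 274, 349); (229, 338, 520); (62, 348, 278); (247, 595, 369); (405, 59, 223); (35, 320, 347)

3

(59,274,349): 59+274 ≤ 349 → not valid
(229,338,520): 229+338 > 520 → valid
(62,278,348): 62+278 ≤ 348 → not valid
(247,369,595): 247+369 > 595 → valid
(59,223,405): 59+223 ≤ 405 → not valid
(35,320,347): 35+320 > 347 → valid
3 of the 6 triples form a triangle.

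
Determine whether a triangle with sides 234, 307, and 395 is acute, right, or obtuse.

Compare the square of the longest side to the sum of squares of the other two: 234² + 307² = 149005 < 156025 = 395².

obtuse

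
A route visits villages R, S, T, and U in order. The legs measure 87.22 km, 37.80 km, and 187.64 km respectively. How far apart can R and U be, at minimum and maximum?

62.62 ≤ RU ≤ 312.66 km

The maximum is all hops collinear in one direction: 87.22 + 37.80 + 187.64 = 312.66.
The longest hop is 187.64; the others sum to 125.02. Folding the others back against it leaves at least 187.64 − 125.02 = 62.62.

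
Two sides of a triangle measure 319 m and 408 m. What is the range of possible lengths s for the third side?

By the triangle inequality, s must be less than 319 + 408 = 727 and greater than |319 − 408| = 89.

89 < s < 727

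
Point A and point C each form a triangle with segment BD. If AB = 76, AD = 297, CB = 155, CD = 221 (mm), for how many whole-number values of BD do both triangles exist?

151

From triangle ABD: 221 < BD < 373.
From triangle CBD: 66 < BD < 376.
Intersection: 221 < BD < 373, so integers 222 through 372: 151 values.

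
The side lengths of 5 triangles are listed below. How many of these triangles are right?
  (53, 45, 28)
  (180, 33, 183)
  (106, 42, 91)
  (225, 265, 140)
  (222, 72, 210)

4

(53,45,28): 28²+45² = 2809 = 53² → right
(180,33,183): 33²+180² = 33489 = 183² → right
(106,42,91): 42²+91² = 10045 < 11236 = 106² → obtuse
(225,265,140): 140²+225² = 70225 = 265² → right
(222,72,210): 72²+210² = 49284 = 222² → right
4 of the 5 are right.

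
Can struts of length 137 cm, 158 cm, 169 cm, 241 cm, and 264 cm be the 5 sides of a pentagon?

Yes

A pentagon exists iff every side is shorter than the sum of the others — equivalently, the longest side is less than the sum of the rest.
Longest side 264 < 705 (sum of the remaining 4), so yes.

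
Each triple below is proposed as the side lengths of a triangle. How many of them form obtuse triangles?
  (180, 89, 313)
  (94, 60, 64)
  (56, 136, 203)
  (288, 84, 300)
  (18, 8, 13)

2

(180,89,313): 89+180 ≤ 313, not a triangle
(94,60,64): 60²+64² = 7696 < 8836 = 94² → obtuse
(56,136,203): 56+136 ≤ 203, not a triangle
(288,84,300): 84²+288² = 90000 = 300² → right
(18,8,13): 8²+13² = 233 < 324 = 18² → obtuse
2 of the 5 are obtuse.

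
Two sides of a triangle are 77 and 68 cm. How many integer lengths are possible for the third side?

135

The third side lies in the open interval (9, 145).
Integers from 10 to 144 inclusive: 144 − 10 + 1 = 135.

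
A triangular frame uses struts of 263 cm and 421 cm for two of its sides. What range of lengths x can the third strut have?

By the triangle inequality, x must be less than 263 + 421 = 684 and greater than |263 − 421| = 158.

158 < x < 684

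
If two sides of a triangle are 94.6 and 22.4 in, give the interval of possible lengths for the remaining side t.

72.2 < t < 117.0

By the triangle inequality, t must be less than 94.6 + 22.4 = 117.0 and greater than |94.6 − 22.4| = 72.2.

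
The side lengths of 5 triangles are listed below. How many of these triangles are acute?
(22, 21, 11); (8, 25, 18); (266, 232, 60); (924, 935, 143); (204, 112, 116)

1

(22,21,11): 11²+21² = 562 > 484 = 22² → acute
(8,25,18): 8²+18² = 388 < 625 = 25² → obtuse
(266,232,60): 60²+232² = 57424 < 70756 = 266² → obtuse
(924,935,143): 143²+924² = 874225 = 935² → right
(204,112,116): 112²+116² = 26000 < 41616 = 204² → obtuse
1 of the 5 is acute.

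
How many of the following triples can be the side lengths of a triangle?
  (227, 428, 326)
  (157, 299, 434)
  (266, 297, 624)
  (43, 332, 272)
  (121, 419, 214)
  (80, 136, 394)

2

(227,326,428): 227+326 > 428 → valid
(157,299,434): 157+299 > 434 → valid
(266,297,624): 266+297 ≤ 624 → not valid
(43,272,332): 43+272 ≤ 332 → not valid
(121,214,419): 121+214 ≤ 419 → not valid
(80,136,394): 80+136 ≤ 394 → not valid
2 of the 6 triples form a triangle.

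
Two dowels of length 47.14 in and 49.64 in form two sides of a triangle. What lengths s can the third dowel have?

2.50 < s < 96.78 (in)

By the triangle inequality, s must be less than 47.14 + 49.64 = 96.78 and greater than |47.14 − 49.64| = 2.50.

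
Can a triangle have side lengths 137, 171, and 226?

The longest side is 226, and the other two sum to 308.
Since 308 > 226, the triangle inequality holds.

Yes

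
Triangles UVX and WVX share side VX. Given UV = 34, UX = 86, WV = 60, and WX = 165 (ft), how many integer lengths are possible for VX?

From triangle UVX: 52 < VX < 120.
From triangle WVX: 105 < VX < 225.
Intersection: 105 < VX < 120, so integers 106 through 119: 14 values.

14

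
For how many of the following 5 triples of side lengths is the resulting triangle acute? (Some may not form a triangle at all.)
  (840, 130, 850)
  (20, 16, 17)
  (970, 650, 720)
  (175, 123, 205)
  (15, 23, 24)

(840,130,850): 130²+840² = 722500 = 850² → right
(20,16,17): 16²+17² = 545 > 400 = 20² → acute
(970,650,720): 650²+720² = 940900 = 970² → right
(175,123,205): 123²+175² = 45754 > 42025 = 205² → acute
(15,23,24): 15²+23² = 754 > 576 = 24² → acute
3 of the 5 are acute.

3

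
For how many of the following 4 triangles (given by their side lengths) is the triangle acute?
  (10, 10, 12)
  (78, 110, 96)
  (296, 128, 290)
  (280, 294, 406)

(10,10,12): 10²+10² = 200 > 144 = 12² → acute
(78,110,96): 78²+96² = 15300 > 12100 = 110² → acute
(296,128,290): 128²+290² = 100484 > 87616 = 296² → acute
(280,294,406): 280²+294² = 164836 = 406² → right
3 of the 4 are acute.

3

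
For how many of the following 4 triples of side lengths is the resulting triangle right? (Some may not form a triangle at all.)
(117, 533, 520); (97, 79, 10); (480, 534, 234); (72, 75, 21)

3

(117,533,520): 117²+520² = 284089 = 533² → right
(97,79,10): 10+79 ≤ 97, not a triangle
(480,534,234): 234²+480² = 285156 = 534² → right
(72,75,21): 21²+72² = 5625 = 75² → right
3 of the 4 are right.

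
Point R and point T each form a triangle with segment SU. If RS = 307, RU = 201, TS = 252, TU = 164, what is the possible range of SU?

From triangle RSU: |307 − 201| < SU < 307 + 201, i.e. 106 < SU < 508.
From triangle TSU: 88 < SU < 416.
Both must hold, so SU lies in the intersection.

106 < SU < 416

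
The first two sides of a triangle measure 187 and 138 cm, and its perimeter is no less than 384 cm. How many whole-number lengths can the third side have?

Triangle inequality: 49 < x < 325. Perimeter ≥ 384 gives x ≥ 384 − 187 − 138 = 59.
So 59 ≤ x < 325; integers 59 through 324: 266 values.

266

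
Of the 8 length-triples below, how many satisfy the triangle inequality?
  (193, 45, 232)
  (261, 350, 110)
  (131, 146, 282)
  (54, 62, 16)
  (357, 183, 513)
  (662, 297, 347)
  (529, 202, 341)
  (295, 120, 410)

(45,193,232): 45+193 > 232 → valid
(110,261,350): 110+261 > 350 → valid
(131,146,282): 131+146 ≤ 282 → not valid
(16,54,62): 16+54 > 62 → valid
(183,357,513): 183+357 > 513 → valid
(297,347,662): 297+347 ≤ 662 → not valid
(202,341,529): 202+341 > 529 → valid
(120,295,410): 120+295 > 410 → valid
6 of the 8 triples form a triangle.

6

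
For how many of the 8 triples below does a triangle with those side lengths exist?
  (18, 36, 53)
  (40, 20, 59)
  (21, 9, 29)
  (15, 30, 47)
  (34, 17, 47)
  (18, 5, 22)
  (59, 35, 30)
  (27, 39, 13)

(18,36,53): 18+36 > 53 → valid
(20,40,59): 20+40 > 59 → valid
(9,21,29): 9+21 > 29 → valid
(15,30,47): 15+30 ≤ 47 → not valid
(17,34,47): 17+34 > 47 → valid
(5,18,22): 5+18 > 22 → valid
(30,35,59): 30+35 > 59 → valid
(13,27,39): 13+27 > 39 → valid
7 of the 8 triples form a triangle.

7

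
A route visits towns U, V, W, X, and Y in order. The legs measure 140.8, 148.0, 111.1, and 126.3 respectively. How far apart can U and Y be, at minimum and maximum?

The maximum is all hops collinear in one direction: 140.8 + 148.0 + 111.1 + 126.3 = 526.2.
The longest hop is 148.0; the others sum to 378.2. Since 148.0 ≤ 378.2, the path can fold back on itself completely, so the minimum distance is 0.

0 ≤ UY ≤ 526.2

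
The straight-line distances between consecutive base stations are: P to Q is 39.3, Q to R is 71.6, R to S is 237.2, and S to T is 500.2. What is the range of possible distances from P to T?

The maximum is all hops collinear in one direction: 39.3 + 71.6 + 237.2 + 500.2 = 848.3.
The longest hop is 500.2; the others sum to 348.1. Folding the others back against it leaves at least 500.2 − 348.1 = 152.1.

152.1 ≤ PT ≤ 848.3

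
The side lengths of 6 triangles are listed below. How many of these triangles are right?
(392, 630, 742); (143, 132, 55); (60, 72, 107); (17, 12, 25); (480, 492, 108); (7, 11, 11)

3

(392,630,742): 392²+630² = 550564 = 742² → right
(143,132,55): 55²+132² = 20449 = 143² → right
(60,72,107): 60²+72² = 8784 < 11449 = 107² → obtuse
(17,12,25): 12²+17² = 433 < 625 = 25² → obtuse
(480,492,108): 108²+480² = 242064 = 492² → right
(7,11,11): 7²+11² = 170 > 121 = 11² → acute
3 of the 6 are right.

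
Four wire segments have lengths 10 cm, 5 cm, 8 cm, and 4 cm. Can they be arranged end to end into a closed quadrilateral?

A quadrilateral exists iff every side is shorter than the sum of the others — equivalently, the longest side is less than the sum of the rest.
Longest side 10 < 17 (sum of the remaining 3), so yes.

Yes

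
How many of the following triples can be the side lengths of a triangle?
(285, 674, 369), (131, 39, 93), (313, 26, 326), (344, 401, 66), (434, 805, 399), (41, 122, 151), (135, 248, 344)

(285,369,674): 285+369 ≤ 674 → not valid
(39,93,131): 39+93 > 131 → valid
(26,313,326): 26+313 > 326 → valid
(66,344,401): 66+344 > 401 → valid
(399,434,805): 399+434 > 805 → valid
(41,122,151): 41+122 > 151 → valid
(135,248,344): 135+248 > 344 → valid
6 of the 7 triples form a triangle.

6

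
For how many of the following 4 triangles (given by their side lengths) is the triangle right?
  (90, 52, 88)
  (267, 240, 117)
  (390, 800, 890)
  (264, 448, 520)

(90,52,88): 52²+88² = 10448 > 8100 = 90² → acute
(267,240,117): 117²+240² = 71289 = 267² → right
(390,800,890): 390²+800² = 792100 = 890² → right
(264,448,520): 264²+448² = 270400 = 520² → right
3 of the 4 are right.

3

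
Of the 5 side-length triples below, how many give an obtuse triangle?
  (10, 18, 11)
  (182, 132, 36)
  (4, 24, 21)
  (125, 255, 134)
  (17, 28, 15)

4

(10,18,11): 10²+11² = 221 < 324 = 18² → obtuse
(182,132,36): 36+132 ≤ 182, not a triangle
(4,24,21): 4²+21² = 457 < 576 = 24² → obtuse
(125,255,134): 125²+134² = 33581 < 65025 = 255² → obtuse
(17,28,15): 15²+17² = 514 < 784 = 28² → obtuse
4 of the 5 are obtuse.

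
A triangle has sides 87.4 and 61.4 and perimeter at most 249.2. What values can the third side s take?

26.0 < s ≤ 100.4

Triangle inequality alone gives 26.0 < s < 148.8.
The perimeter condition gives s ≤ 249.2 − 87.4 − 61.4 = 100.4.
Intersecting the two: 26.0 < s ≤ 100.4.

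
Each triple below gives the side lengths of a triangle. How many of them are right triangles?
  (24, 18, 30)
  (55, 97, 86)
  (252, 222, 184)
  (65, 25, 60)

(24,18,30): 18²+24² = 900 = 30² → right
(55,97,86): 55²+86² = 10421 > 9409 = 97² → acute
(252,222,184): 184²+222² = 83140 > 63504 = 252² → acute
(65,25,60): 25²+60² = 4225 = 65² → right
2 of the 4 are right.

2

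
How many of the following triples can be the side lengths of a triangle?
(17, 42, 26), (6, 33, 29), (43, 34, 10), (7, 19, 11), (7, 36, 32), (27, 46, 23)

(17,26,42): 17+26 > 42 → valid
(6,29,33): 6+29 > 33 → valid
(10,34,43): 10+34 > 43 → valid
(7,11,19): 7+11 ≤ 19 → not valid
(7,32,36): 7+32 > 36 → valid
(23,27,46): 23+27 > 46 → valid
5 of the 6 triples form a triangle.

5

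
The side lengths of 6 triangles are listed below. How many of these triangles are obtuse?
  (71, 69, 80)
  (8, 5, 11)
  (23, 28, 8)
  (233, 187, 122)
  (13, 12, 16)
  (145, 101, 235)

(71,69,80): 69²+71² = 9802 > 6400 = 80² → acute
(8,5,11): 5²+8² = 89 < 121 = 11² → obtuse
(23,28,8): 8²+23² = 593 < 784 = 28² → obtuse
(233,187,122): 122²+187² = 49853 < 54289 = 233² → obtuse
(13,12,16): 12²+13² = 313 > 256 = 16² → acute
(145,101,235): 101²+145² = 31226 < 55225 = 235² → obtuse
4 of the 6 are obtuse.

4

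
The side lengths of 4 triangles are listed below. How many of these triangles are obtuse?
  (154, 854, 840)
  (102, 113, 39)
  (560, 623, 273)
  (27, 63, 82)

(154,854,840): 154²+840² = 729316 = 854² → right
(102,113,39): 39²+102² = 11925 < 12769 = 113² → obtuse
(560,623,273): 273²+560² = 388129 = 623² → right
(27,63,82): 27²+63² = 4698 < 6724 = 82² → obtuse
2 of the 4 are obtuse.

2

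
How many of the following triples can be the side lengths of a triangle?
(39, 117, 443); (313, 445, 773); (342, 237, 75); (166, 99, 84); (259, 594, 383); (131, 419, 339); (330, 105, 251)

(39,117,443): 39+117 ≤ 443 → not valid
(313,445,773): 313+445 ≤ 773 → not valid
(75,237,342): 75+237 ≤ 342 → not valid
(84,99,166): 84+99 > 166 → valid
(259,383,594): 259+383 > 594 → valid
(131,339,419): 131+339 > 419 → valid
(105,251,330): 105+251 > 330 → valid
4 of the 7 triples form a triangle.

4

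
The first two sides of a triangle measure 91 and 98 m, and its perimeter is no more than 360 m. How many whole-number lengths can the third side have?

Triangle inequality: 7 < x < 189. Perimeter ≤ 360 gives x ≤ 360 − 91 − 98 = 171.
So 7 < x ≤ 171; integers 8 through 171: 164 values.

164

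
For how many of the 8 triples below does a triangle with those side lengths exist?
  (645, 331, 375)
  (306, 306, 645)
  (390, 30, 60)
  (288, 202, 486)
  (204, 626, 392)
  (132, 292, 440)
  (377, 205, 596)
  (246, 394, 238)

3

(331,375,645): 331+375 > 645 → valid
(306,306,645): 306+306 ≤ 645 → not valid
(30,60,390): 30+60 ≤ 390 → not valid
(202,288,486): 202+288 > 486 → valid
(204,392,626): 204+392 ≤ 626 → not valid
(132,292,440): 132+292 ≤ 440 → not valid
(205,377,596): 205+377 ≤ 596 → not valid
(238,246,394): 238+246 > 394 → valid
3 of the 8 triples form a triangle.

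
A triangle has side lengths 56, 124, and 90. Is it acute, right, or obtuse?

Compare the square of the longest side to the sum of squares of the other two: 56² + 90² = 11236 < 15376 = 124².

obtuse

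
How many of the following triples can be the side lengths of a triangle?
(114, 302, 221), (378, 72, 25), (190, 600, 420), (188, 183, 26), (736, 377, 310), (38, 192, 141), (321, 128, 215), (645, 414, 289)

(114,221,302): 114+221 > 302 → valid
(25,72,378): 25+72 ≤ 378 → not valid
(190,420,600): 190+420 > 600 → valid
(26,183,188): 26+183 > 188 → valid
(310,377,736): 310+377 ≤ 736 → not valid
(38,141,192): 38+141 ≤ 192 → not valid
(128,215,321): 128+215 > 321 → valid
(289,414,645): 289+414 > 645 → valid
5 of the 8 triples form a triangle.

5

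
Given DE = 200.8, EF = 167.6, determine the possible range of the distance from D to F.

By the triangle inequality, |200.8 − 167.6| ≤ DF ≤ 200.8 + 167.6.

33.2 ≤ DF ≤ 368.4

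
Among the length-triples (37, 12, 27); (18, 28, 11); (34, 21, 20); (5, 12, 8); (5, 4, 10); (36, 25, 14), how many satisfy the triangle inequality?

(12,27,37): 12+27 > 37 → valid
(11,18,28): 11+18 > 28 → valid
(20,21,34): 20+21 > 34 → valid
(5,8,12): 5+8 > 12 → valid
(4,5,10): 4+5 ≤ 10 → not valid
(14,25,36): 14+25 > 36 → valid
5 of the 6 triples form a triangle.

5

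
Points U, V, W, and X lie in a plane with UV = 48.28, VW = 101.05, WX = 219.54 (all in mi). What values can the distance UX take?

The maximum is all hops collinear in one direction: 48.28 + 101.05 + 219.54 = 368.87.
The longest hop is 219.54; the others sum to 149.33. Folding the others back against it leaves at least 219.54 − 149.33 = 70.21.

70.21 ≤ UX ≤ 368.87 mi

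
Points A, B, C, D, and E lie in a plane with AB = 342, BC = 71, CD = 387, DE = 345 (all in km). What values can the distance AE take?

0 ≤ AE ≤ 1145 km

The maximum is all hops collinear in one direction: 342 + 71 + 387 + 345 = 1145.
The longest hop is 387; the others sum to 758. Since 387 ≤ 758, the path can fold back on itself completely, so the minimum distance is 0.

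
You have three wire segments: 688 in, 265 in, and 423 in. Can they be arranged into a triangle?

No

The two shorter sides sum to 688, exactly equal to the longest side 688.
That gives only a degenerate (flat) triangle — the inequality must be strict.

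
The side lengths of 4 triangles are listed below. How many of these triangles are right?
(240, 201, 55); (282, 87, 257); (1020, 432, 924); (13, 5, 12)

(240,201,55): 55²+201² = 43426 < 57600 = 240² → obtuse
(282,87,257): 87²+257² = 73618 < 79524 = 282² → obtuse
(1020,432,924): 432²+924² = 1040400 = 1020² → right
(13,5,12): 5²+12² = 169 = 13² → right
2 of the 4 are right.

2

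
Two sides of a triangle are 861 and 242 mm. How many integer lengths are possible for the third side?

483

The third side lies in the open interval (619, 1103).
Integers from 620 to 1102 inclusive: 1102 − 620 + 1 = 483.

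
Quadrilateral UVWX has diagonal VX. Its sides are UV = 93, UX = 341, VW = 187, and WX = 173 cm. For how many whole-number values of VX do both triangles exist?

From triangle UVX: 248 < VX < 434.
From triangle WVX: 14 < VX < 360.
Intersection: 248 < VX < 360, so integers 249 through 359: 111 values.

111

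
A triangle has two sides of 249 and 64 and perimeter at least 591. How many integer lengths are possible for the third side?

Triangle inequality: 185 < x < 313. Perimeter ≥ 591 gives x ≥ 591 − 249 − 64 = 278.
So 278 ≤ x < 313; integers 278 through 312: 35 values.

35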